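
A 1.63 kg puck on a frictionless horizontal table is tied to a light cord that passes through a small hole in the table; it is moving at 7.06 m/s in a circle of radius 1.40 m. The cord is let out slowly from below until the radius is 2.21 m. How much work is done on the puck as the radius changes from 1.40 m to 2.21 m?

W ≈ -24.3 J

Central (radial) force ⇒ zero torque about the center ⇒ m v r is constant.
v₂ = v₁ r₁ / r₂ = (7.06)(1.40) / (2.21) = 4.472 m/s.
W = ΔKE = ½m(v₂² − v₁²) = -24.32 J.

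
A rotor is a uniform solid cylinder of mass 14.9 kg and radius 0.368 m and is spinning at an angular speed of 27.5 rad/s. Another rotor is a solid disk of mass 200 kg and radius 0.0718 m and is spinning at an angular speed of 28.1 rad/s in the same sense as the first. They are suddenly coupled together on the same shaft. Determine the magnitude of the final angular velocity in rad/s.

The coupling torques are internal; angular momentum about the shared axis is conserved.
Moments of inertia: I_A = ½(14.9)(0.368)² = 1.009 kg·m²; I_B = ½(200)(0.0718)² = 0.5155 kg·m².
Taking A's sense as positive: L = (1.009)(27.5) + (0.5155)(28.1) = 42.23 kg·m²·rad/s.
Combined I = 1.009 + 0.5155 = 1.524 kg·m².
ω_f = L / I = 42.23 / 1.524 = 27.70 rad/s.

|ω_f| ≈ 27.7 rad/s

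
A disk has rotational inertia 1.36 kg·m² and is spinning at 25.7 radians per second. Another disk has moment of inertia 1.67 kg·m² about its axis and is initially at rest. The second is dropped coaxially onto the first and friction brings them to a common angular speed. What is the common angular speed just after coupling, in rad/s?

|ω_f| ≈ 11.5 rad/s

No external torque acts about the common axis, so total angular momentum is conserved.
Taking A's sense as positive: L = (1.360)(25.7) = 34.95 kg·m²·rad/s.
Combined I = 1.360 + 1.670 = 3.030 kg·m².
ω_f = L / I = 34.95 / 3.030 = 11.54 rad/s.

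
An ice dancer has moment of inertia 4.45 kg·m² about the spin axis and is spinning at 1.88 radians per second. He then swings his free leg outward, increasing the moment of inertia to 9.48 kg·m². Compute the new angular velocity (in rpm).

ω₂ ≈ 8.43 rpm

Angular momentum about the spin axis is conserved since the torque about it is zero.
ω₂ = I₁ω₁ / I₂ = (4.450)(1.88 rad/s) / (9.480) = 0.8825 rad/s = 8.427 rpm.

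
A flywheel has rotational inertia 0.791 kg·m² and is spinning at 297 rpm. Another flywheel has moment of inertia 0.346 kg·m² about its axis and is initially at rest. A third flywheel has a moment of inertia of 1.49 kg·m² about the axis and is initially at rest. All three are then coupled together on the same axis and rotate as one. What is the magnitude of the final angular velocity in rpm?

No external torque acts about the common axis, so total angular momentum is conserved.
Taking A's sense as positive: L = (0.7910)(297) = 234.9 kg·m²·rpm.
Combined I = 0.7910 + 0.3460 + 1.490 = 2.627 kg·m².
ω_f = L / I = 234.9 / 2.627 = 89.43 rpm.

|ω_f| ≈ 89.4 rpm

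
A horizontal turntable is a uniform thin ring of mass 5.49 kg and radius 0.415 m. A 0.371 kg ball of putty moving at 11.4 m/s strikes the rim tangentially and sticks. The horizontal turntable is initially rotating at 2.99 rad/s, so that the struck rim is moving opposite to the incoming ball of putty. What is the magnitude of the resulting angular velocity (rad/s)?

About the axle the impulsive forces during the collision are internal, so angular momentum about that axis is conserved.
I_p = (5.49)(0.415)² = 0.9455 kg·m². Taking the sense of the ball of putty's angular momentum as positive, L_{ball} = m v R = (0.371)(11.4)(0.415) = 1.755 kg·m²/s.
L_i = −I_p ω_p + m v R = −(0.9455)(2.99) + 1.755 = -1.072 kg·m²/s.
After sticking, I_f = I_p + m R² = 0.9455 + (0.371)(0.415)² = 1.009 kg·m².
ω_f = L_i / I_f = -1.072 / 1.009 = -1.062 rad/s.

|ω_f| ≈ 1.06 rad/s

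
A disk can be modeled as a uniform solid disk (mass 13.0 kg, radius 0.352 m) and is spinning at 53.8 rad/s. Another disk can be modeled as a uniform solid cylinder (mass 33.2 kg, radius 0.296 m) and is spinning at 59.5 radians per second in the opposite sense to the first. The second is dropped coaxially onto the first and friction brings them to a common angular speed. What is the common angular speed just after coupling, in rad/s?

|ω_f| ≈ 19.1 rad/s

The coupling torques are internal; angular momentum about the shared axis is conserved.
Moments of inertia: I_A = ½(13.0)(0.352)² = 0.8054 kg·m²; I_B = ½(33.2)(0.296)² = 1.454 kg·m².
Taking A's sense as positive: L = (0.8054)(53.8) − (1.454)(59.5) = -43.21 kg·m²·rad/s.
Combined I = 0.8054 + 1.454 = 2.260 kg·m².
ω_f = L / I = -43.21 / 2.260 = -19.12 rad/s.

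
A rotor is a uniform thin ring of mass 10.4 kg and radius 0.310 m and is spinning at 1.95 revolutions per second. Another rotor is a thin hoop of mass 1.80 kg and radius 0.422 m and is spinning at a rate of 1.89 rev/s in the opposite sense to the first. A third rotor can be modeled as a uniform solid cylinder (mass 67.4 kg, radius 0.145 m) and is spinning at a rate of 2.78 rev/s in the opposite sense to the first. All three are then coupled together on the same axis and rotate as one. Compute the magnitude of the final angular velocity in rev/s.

|ω_f| ≈ 0.309 rev/s

No external torque acts about the common axis, so total angular momentum is conserved.
Moments of inertia: I_A = (10.4)(0.310)² = 0.9994 kg·m²; I_B = (1.80)(0.422)² = 0.3206 kg·m²; I_C = ½(67.4)(0.145)² = 0.7085 kg·m².
Taking A's sense as positive: L = (0.9994)(1.95) − (0.3206)(1.89) − (0.7085)(2.78) = -0.6267 kg·m²·rev/s.
Combined I = 0.9994 + 0.3206 + 0.7085 = 2.029 kg·m².
ω_f = L / I = -0.6267 / 2.029 = -0.3089 rev/s.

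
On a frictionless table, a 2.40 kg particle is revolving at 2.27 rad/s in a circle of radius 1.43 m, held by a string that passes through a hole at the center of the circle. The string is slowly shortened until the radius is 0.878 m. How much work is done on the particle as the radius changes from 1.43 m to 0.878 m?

No torque about the axis ⇒ m r₁² ω₁ = m r₂² ω₂.
ω₂ = ω₁ (r₁/r₂)² = (2.27)(1.43/0.878)² = 6.022 rad/s.
W = ΔKE = ½m(v₂² − v₁²) = 20.90 J.

W ≈ 20.9 J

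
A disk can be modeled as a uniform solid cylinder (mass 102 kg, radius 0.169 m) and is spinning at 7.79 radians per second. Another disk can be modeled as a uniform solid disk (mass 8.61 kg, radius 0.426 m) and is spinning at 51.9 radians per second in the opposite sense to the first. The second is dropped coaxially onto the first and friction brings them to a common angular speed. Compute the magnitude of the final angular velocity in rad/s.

No external torque acts about the common axis, so total angular momentum is conserved.
Moments of inertia: I_A = ½(102)(0.169)² = 1.457 kg·m²; I_B = ½(8.61)(0.426)² = 0.7813 kg·m².
Taking A's sense as positive: L = (1.457)(7.79) − (0.7813)(51.9) = -29.20 kg·m²·rad/s.
Combined I = 1.457 + 0.7813 = 2.238 kg·m².
ω_f = L / I = -29.20 / 2.238 = -13.05 rad/s.

|ω_f| ≈ 13.0 rad/s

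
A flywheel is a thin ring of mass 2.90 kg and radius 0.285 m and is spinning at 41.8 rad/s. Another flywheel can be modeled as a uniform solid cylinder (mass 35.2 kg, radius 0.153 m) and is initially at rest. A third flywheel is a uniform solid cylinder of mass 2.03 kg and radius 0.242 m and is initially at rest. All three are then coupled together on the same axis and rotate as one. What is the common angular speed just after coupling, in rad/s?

|ω_f| ≈ 13.9 rad/s

The coupling torques are internal; angular momentum about the shared axis is conserved.
Moments of inertia: I_A = (2.90)(0.285)² = 0.2356 kg·m²; I_B = ½(35.2)(0.153)² = 0.4120 kg·m²; I_C = ½(2.03)(0.242)² = 0.05944 kg·m².
Taking A's sense as positive: L = (0.2356)(41.8) = 9.846 kg·m²·rad/s.
Combined I = 0.2356 + 0.4120 + 0.05944 = 0.7070 kg·m².
ω_f = L / I = 9.846 / 0.7070 = 13.93 rad/s.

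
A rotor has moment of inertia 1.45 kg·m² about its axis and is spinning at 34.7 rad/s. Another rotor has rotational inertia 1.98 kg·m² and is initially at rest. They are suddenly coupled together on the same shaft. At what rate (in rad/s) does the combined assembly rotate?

|ω_f| ≈ 14.7 rad/s

The coupling torques are internal; angular momentum about the shared axis is conserved.
Taking A's sense as positive: L = (1.450)(34.7) = 50.32 kg·m²·rad/s.
Combined I = 1.450 + 1.980 = 3.430 kg·m².
ω_f = L / I = 50.32 / 3.430 = 14.67 rad/s.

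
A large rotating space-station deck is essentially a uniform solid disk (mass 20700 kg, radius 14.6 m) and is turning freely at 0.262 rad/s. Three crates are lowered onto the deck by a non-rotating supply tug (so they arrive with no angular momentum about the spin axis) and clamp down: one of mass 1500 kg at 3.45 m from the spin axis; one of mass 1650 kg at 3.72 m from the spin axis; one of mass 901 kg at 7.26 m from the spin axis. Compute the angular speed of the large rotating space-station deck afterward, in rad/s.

The added mass arrives with no angular momentum about the spin axis, and any external torque about the spin axis is negligible, so the system's angular momentum is conserved.
I_p = ½(20700)(14.6)² = 2.206e+06 kg·m².
Added inertia Σmr² = (1500)(3.45)² + (1650)(3.72)² + (901)(7.26)² = 88180 kg·m²; I_f = 2.206e+06 + 88180 = 2.294e+06 kg·m².
ω_f = I_p ω_i / I_f = (2.206e+06)(0.262) / 2.294e+06 = 0.2519 rad/s.

ω_f ≈ 0.252 rad/s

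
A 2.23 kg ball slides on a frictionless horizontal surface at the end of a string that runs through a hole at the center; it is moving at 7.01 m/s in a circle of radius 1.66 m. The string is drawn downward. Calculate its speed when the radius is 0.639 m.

v₂ ≈ 18.2 m/s

The only horizontal force on the mass is along the cord (radial), so it exerts no torque about the hole and angular momentum m v r is conserved.
v₂ = v₁ r₁ / r₂ = (7.01)(1.66) / (0.639) = 18.21 m/s.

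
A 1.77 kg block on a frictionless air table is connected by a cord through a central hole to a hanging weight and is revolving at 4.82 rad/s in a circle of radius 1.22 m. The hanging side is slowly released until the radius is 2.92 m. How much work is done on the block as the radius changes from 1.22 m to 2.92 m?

W ≈ -25.3 J

The constraining force is radial, so m r² ω about the center is conserved.
ω₂ = ω₁ (r₁/r₂)² = (4.82)(1.22/2.92)² = 0.8414 rad/s.
W = ΔKE = ½m(v₂² − v₁²) = -25.26 J.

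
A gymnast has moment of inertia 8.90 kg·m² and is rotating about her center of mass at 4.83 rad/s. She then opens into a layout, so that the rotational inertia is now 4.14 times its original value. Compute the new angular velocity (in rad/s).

ω₂ ≈ 1.17 rad/s

With no external torque about the axis, L is conserved: I₁ω₁ = I₂ω₂.
I₂ = 4.14 × 8.90 = 36.85 kg·m².
ω₂ = I₁ω₁ / I₂ = (8.900)(4.83 rad/s) / (36.85) = 1.167 rad/s.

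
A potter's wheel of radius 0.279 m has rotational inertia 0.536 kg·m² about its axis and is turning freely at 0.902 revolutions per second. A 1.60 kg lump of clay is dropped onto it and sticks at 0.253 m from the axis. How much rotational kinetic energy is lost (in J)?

No external torque acts about the axis; L_before = L_after.
Added inertia Σmr² = (1.60)(0.253)² = 0.1024 kg·m²; I_f = 0.5360 + 0.1024 = 0.6384 kg·m².
ω_f = I_p ω_i / I_f = (0.5360)(0.902) / 0.6384 = 0.7573 rev/s.
KE_i = ½(0.5360)(5.667 rad/s)² = 8.608 J; KE_f = ½(0.6384)(4.758)² = 7.227 J.

energy lost ≈ 1.38 J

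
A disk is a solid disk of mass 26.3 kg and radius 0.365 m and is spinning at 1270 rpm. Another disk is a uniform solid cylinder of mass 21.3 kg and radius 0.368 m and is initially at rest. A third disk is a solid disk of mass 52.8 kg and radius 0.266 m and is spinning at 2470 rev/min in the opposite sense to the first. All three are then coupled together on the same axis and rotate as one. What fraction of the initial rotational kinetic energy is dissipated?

The coupling torques are internal; angular momentum about the shared axis is conserved.
Moments of inertia: I_A = ½(26.3)(0.365)² = 1.752 kg·m²; I_B = ½(21.3)(0.368)² = 1.442 kg·m²; I_C = ½(52.8)(0.266)² = 1.868 kg·m².
Taking A's sense as positive: L = (1.752)(1270) − (1.868)(2470) = -2389 kg·m²·rpm.
Combined I = 1.752 + 1.442 + 1.868 = 5.062 kg·m².
ω_f = L / I = -2389 / 5.062 = -471.9 rpm.
KE_i = ½ΣIω² = 77980 J; KE_f = ½(5.062)(49.42)² = 6182 J.
Fraction dissipated = (KE_i − KE_f)/KE_i = 0.9207.

fraction ≈ 0.921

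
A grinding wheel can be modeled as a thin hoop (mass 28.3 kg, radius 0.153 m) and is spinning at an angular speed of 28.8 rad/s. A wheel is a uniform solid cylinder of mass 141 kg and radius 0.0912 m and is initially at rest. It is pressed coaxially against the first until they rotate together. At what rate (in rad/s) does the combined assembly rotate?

The coupling torques are internal; angular momentum about the shared axis is conserved.
Moments of inertia: I_A = (28.3)(0.153)² = 0.6625 kg·m²; I_B = ½(141)(0.0912)² = 0.5864 kg·m².
Taking A's sense as positive: L = (0.6625)(28.8) = 19.08 kg·m²·rad/s.
Combined I = 0.6625 + 0.5864 = 1.249 kg·m².
ω_f = L / I = 19.08 / 1.249 = 15.28 rad/s.

|ω_f| ≈ 15.3 rad/s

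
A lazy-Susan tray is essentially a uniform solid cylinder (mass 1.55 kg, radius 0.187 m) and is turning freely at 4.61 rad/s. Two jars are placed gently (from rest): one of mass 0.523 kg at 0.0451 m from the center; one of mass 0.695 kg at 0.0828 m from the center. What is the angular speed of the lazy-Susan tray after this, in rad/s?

The added mass arrives with no angular momentum about the center, and any external torque about the center is negligible, so the system's angular momentum is conserved.
I_p = ½(1.55)(0.187)² = 0.02710 kg·m².
Added inertia Σmr² = (0.523)(0.0451)² + (0.695)(0.0828)² = 0.005829 kg·m²; I_f = 0.02710 + 0.005829 = 0.03293 kg·m².
ω_f = I_p ω_i / I_f = (0.02710)(4.61) / 0.03293 = 3.794 rad/s.

ω_f ≈ 3.79 rad/s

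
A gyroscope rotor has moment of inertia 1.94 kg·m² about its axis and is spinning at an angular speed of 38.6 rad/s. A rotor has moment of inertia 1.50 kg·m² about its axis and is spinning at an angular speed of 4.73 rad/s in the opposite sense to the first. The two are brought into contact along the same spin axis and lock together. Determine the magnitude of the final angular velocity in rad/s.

The coupling torques are internal; angular momentum about the shared axis is conserved.
Taking A's sense as positive: L = (1.940)(38.6) − (1.500)(4.73) = 67.79 kg·m²·rad/s.
Combined I = 1.940 + 1.500 = 3.440 kg·m².
ω_f = L / I = 67.79 / 3.440 = 19.71 rad/s.

|ω_f| ≈ 19.7 rad/s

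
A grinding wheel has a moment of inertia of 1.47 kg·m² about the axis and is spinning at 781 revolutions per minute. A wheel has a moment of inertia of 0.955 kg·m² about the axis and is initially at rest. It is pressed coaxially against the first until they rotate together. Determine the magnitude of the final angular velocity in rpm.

No external torque acts about the common axis, so total angular momentum is conserved.
Taking A's sense as positive: L = (1.470)(781) = 1148 kg·m²·rpm.
Combined I = 1.470 + 0.9550 = 2.425 kg·m².
ω_f = L / I = 1148 / 2.425 = 473.4 rpm.

|ω_f| ≈ 473 rpm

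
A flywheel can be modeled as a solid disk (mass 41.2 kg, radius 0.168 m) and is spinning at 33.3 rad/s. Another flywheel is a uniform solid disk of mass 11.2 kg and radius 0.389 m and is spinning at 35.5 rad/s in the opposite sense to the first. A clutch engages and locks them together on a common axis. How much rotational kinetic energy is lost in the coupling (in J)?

ΔKE lost ≈ 816 J

The coupling torques are internal; angular momentum about the shared axis is conserved.
Moments of inertia: I_A = ½(41.2)(0.168)² = 0.5814 kg·m²; I_B = ½(11.2)(0.389)² = 0.8474 kg·m².
Taking A's sense as positive: L = (0.5814)(33.3) − (0.8474)(35.5) = -10.72 kg·m²·rad/s.
Combined I = 0.5814 + 0.8474 = 1.429 kg·m².
ω_f = L / I = -10.72 / 1.429 = -7.504 rad/s.
KE_i = ½ΣIω² = 856.3 J; KE_f = ½(1.429)(7.504)² = 40.23 J.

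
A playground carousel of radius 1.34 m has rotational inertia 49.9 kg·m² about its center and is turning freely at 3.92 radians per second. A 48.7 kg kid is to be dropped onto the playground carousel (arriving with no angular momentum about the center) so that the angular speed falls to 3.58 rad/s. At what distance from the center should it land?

No external torque acts about the center; L_before = L_after.
I_p ω_i = (I_p + m r²) ω_f ⇒ m r² = I_p(ω_i/ω_f − 1) = 49.90(3.92/3.58 − 1) = 4.739 kg·m².
r = √(4.739/48.7) = 0.3119 m.

r ≈ 0.312 m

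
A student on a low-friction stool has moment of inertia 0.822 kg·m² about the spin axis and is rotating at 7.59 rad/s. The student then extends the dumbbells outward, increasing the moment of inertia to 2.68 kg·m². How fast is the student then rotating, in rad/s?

ω₂ ≈ 2.33 rad/s

No external torque acts about the spin axis, so angular momentum is conserved.
ω₂ = I₁ω₁ / I₂ = (0.8220)(7.59 rad/s) / (2.680) = 2.328 rad/s.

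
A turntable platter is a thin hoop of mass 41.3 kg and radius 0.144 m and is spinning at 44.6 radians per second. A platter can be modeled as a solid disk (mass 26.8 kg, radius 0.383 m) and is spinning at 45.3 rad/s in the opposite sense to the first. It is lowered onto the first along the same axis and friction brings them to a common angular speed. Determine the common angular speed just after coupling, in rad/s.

|ω_f| ≈ 18.0 rad/s

The coupling torques are internal; angular momentum about the shared axis is conserved.
Moments of inertia: I_A = (41.3)(0.144)² = 0.8564 kg·m²; I_B = ½(26.8)(0.383)² = 1.966 kg·m².
Taking A's sense as positive: L = (0.8564)(44.6) − (1.966)(45.3) = -50.85 kg·m²·rad/s.
Combined I = 0.8564 + 1.966 = 2.822 kg·m².
ω_f = L / I = -50.85 / 2.822 = -18.02 rad/s.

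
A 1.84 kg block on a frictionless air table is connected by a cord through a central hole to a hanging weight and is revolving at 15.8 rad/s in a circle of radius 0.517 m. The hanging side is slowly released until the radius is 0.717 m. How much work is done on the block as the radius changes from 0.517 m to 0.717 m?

W ≈ -29.5 J

The constraining force is radial, so m r² ω about the center is conserved.
ω₂ = ω₁ (r₁/r₂)² = (15.8)(0.517/0.717)² = 8.215 rad/s.
W = ΔKE = ½m(v₂² − v₁²) = -29.47 J.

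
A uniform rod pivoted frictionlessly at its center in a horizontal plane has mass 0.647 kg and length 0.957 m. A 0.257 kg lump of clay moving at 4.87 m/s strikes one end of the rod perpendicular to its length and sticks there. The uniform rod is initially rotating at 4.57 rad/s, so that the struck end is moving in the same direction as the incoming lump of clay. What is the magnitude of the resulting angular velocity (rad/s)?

|ω_f| ≈ 7.62 rad/s

About the pivot the impulsive forces during the collision are internal, so angular momentum about that axis is conserved.
I_p = (1/12)(0.647)(0.957)² = 0.04938 kg·m². Taking the sense of the lump of clay's angular momentum as positive, L_{lump} = m v R = (0.257)(4.87)(0.957/2) = 0.5989 kg·m²/s.
L_i = +I_p ω_p + m v R = +(0.04938)(4.57) + 0.5989 = 0.8246 kg·m²/s.
After sticking, I_f = I_p + m R² = 0.04938 + (0.257)(0.957/2)² = 0.1082 kg·m².
ω_f = L_i / I_f = 0.8246 / 0.1082 = 7.619 rad/s.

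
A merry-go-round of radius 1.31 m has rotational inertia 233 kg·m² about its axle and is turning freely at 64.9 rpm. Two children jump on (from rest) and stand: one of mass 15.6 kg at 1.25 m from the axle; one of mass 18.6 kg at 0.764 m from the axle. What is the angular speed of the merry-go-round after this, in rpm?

No external torque acts about the axle; L_before = L_after.
Added inertia Σmr² = (15.6)(1.25)² + (18.6)(0.764)² = 35.23 kg·m²; I_f = 233.0 + 35.23 = 268.2 kg·m².
ω_f = I_p ω_i / I_f = (233.0)(64.9) / 268.2 = 56.38 rpm.

ω_f ≈ 56.4 rpm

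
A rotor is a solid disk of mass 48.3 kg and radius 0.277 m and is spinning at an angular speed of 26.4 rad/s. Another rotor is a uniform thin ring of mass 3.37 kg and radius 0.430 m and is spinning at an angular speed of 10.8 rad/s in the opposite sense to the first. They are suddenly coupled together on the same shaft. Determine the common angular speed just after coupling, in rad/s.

No external torque acts about the common axis, so total angular momentum is conserved.
Moments of inertia: I_A = ½(48.3)(0.277)² = 1.853 kg·m²; I_B = (3.37)(0.430)² = 0.6231 kg·m².
Taking A's sense as positive: L = (1.853)(26.4) − (0.6231)(10.8) = 42.19 kg·m²·rad/s.
Combined I = 1.853 + 0.6231 = 2.476 kg·m².
ω_f = L / I = 42.19 / 2.476 = 17.04 rad/s.

|ω_f| ≈ 17.0 rad/s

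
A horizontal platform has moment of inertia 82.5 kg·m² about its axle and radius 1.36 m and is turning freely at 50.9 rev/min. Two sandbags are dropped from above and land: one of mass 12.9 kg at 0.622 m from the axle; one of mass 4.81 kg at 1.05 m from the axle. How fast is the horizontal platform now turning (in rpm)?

ω_f ≈ 45.3 rpm

The added mass arrives with no angular momentum about the axle, and any external torque about the axle is negligible, so the system's angular momentum is conserved.
Added inertia Σmr² = (12.9)(0.622)² + (4.81)(1.05)² = 10.29 kg·m²; I_f = 82.50 + 10.29 = 92.79 kg·m².
ω_f = I_p ω_i / I_f = (82.50)(50.9) / 92.79 = 45.25 rpm.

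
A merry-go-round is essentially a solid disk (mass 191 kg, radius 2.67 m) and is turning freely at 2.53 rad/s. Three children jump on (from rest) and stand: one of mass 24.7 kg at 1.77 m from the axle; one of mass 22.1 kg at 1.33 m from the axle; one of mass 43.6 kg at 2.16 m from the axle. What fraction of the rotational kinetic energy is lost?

fraction ≈ 0.320

The added mass arrives with no angular momentum about the axle, and any external torque about the axle is negligible, so the system's angular momentum is conserved.
I_p = ½(191)(2.67)² = 680.8 kg·m².
Added inertia Σmr² = (24.7)(1.77)² + (22.1)(1.33)² + (43.6)(2.16)² = 319.9 kg·m²; I_f = 680.8 + 319.9 = 1001 kg·m².
ω_f = I_p ω_i / I_f = (680.8)(2.53) / 1001 = 1.721 rad/s.
KE_i = ½(680.8)(2.530 rad/s)² = 2179 J; KE_f = ½(1001)(1.721)² = 1482 J.
Fraction lost = 0.3197.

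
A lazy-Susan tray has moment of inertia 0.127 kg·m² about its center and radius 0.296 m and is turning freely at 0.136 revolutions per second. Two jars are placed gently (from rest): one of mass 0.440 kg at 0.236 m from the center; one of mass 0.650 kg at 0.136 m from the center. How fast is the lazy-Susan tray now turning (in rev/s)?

The added mass arrives with no angular momentum about the center, and any external torque about the center is negligible, so the system's angular momentum is conserved.
Added inertia Σmr² = (0.440)(0.236)² + (0.650)(0.136)² = 0.03653 kg·m²; I_f = 0.1270 + 0.03653 = 0.1635 kg·m².
ω_f = I_p ω_i / I_f = (0.1270)(0.136) / 0.1635 = 0.1056 rev/s.

ω_f ≈ 0.106 rev/s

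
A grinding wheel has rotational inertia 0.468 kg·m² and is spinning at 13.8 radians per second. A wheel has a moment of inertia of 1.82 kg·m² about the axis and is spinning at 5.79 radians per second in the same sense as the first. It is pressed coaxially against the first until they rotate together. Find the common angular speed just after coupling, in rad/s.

No external torque acts about the common axis, so total angular momentum is conserved.
Taking A's sense as positive: L = (0.4680)(13.8) + (1.820)(5.79) = 17.00 kg·m²·rad/s.
Combined I = 0.4680 + 1.820 = 2.288 kg·m².
ω_f = L / I = 17.00 / 2.288 = 7.428 rad/s.

|ω_f| ≈ 7.43 rad/s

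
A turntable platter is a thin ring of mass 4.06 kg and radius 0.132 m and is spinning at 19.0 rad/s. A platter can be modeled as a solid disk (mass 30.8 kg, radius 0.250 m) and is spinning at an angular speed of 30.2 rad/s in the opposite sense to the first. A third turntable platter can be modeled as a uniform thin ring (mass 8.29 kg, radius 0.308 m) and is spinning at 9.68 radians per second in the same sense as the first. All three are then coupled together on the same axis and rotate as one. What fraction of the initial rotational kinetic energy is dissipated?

No external torque acts about the common axis, so total angular momentum is conserved.
Moments of inertia: I_A = (4.06)(0.132)² = 0.07074 kg·m²; I_B = ½(30.8)(0.250)² = 0.9625 kg·m²; I_C = (8.29)(0.308)² = 0.7864 kg·m².
Taking A's sense as positive: L = (0.07074)(19.0) − (0.9625)(30.2) + (0.7864)(9.68) = -20.11 kg·m²·rad/s.
Combined I = 0.07074 + 0.9625 + 0.7864 = 1.820 kg·m².
ω_f = L / I = -20.11 / 1.820 = -11.05 rad/s.
KE_i = ½ΣIω² = 488.5 J; KE_f = ½(1.820)(11.05)² = 111.1 J.
Fraction dissipated = (KE_i − KE_f)/KE_i = 0.7725.

fraction ≈ 0.773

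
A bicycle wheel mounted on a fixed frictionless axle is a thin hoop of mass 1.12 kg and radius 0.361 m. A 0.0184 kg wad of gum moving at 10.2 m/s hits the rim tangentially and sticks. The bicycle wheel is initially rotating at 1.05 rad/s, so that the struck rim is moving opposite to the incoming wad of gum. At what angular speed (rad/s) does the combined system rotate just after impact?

|ω_f| ≈ 0.576 rad/s

About the axle the impulsive forces during the collision are internal, so angular momentum about that axis is conserved.
I_p = (1.12)(0.361)² = 0.1460 kg·m². Taking the sense of the wad of gum's angular momentum as positive, L_{wad} = m v R = (0.0184)(10.2)(0.361) = 0.06775 kg·m²/s.
L_i = −I_p ω_p + m v R = −(0.1460)(1.05) + 0.06775 = -0.08551 kg·m²/s.
After sticking, I_f = I_p + m R² = 0.1460 + (0.0184)(0.361)² = 0.1484 kg·m².
ω_f = L_i / I_f = -0.08551 / 0.1484 = -0.5763 rad/s.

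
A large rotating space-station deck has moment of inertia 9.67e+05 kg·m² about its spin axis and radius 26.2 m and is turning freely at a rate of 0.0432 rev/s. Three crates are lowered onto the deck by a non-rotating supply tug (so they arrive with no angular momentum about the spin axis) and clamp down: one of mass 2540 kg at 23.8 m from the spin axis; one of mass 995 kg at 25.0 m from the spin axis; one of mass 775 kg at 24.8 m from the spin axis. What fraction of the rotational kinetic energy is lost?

The added mass arrives with no angular momentum about the spin axis, and any external torque about the spin axis is negligible, so the system's angular momentum is conserved.
Added inertia Σmr² = (2540)(23.8)² + (995)(25.0)² + (775)(24.8)² = 2.537e+06 kg·m²; I_f = 9.670e+05 + 2.537e+06 = 3.504e+06 kg·m².
ω_f = I_p ω_i / I_f = (9.670e+05)(0.0432) / 3.504e+06 = 0.01192 rev/s.
KE_i = ½(9.670e+05)(0.2714 rad/s)² = 35620 J; KE_f = ½(3.504e+06)(0.07490)² = 9830 J.
Fraction lost = 0.7241.

fraction ≈ 0.724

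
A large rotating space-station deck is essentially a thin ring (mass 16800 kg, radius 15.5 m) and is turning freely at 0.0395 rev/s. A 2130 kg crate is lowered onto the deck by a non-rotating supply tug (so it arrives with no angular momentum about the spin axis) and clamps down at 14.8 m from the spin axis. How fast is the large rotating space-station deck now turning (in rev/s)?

No external torque acts about the spin axis; L_before = L_after.
I_p = (16800)(15.5)² = 4.036e+06 kg·m².
Added inertia Σmr² = (2130)(14.8)² = 4.666e+05 kg·m²; I_f = 4.036e+06 + 4.666e+05 = 4.503e+06 kg·m².
ω_f = I_p ω_i / I_f = (4.036e+06)(0.0395) / 4.503e+06 = 0.03541 rev/s.

ω_f ≈ 0.0354 rev/s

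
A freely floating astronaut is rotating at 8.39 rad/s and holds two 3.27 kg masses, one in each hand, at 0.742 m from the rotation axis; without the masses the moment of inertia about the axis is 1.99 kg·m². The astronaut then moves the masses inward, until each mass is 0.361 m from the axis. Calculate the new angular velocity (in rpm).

ω₂ ≈ 158 rpm

With no external torque about the axis, L is conserved: I₁ω₁ = I₂ω₂.
I₁ = 1.99 + 2(3.27)(0.742)² = 5.591 kg·m²; I₂ = 1.99 + 2(3.27)(0.361)² = 2.842 kg·m².
ω₂ = I₁ω₁ / I₂ = (5.591)(8.39 rad/s) / (2.842) = 16.50 rad/s = 157.6 rpm.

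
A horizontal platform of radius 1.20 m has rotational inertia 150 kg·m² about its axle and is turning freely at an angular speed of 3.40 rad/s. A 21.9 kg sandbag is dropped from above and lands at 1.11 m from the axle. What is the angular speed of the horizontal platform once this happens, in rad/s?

The added mass arrives with no angular momentum about the axle, and any external torque about the axle is negligible, so the system's angular momentum is conserved.
Added inertia Σmr² = (21.9)(1.11)² = 26.98 kg·m²; I_f = 150.0 + 26.98 = 177.0 kg·m².
ω_f = I_p ω_i / I_f = (150.0)(3.40) / 177.0 = 2.882 rad/s.

ω_f ≈ 2.88 rad/s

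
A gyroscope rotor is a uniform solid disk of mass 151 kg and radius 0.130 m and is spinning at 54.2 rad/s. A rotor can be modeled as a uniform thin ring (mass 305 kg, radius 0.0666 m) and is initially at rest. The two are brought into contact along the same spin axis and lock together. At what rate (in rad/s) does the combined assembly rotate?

|ω_f| ≈ 26.3 rad/s

The coupling torques are internal; angular momentum about the shared axis is conserved.
Moments of inertia: I_A = ½(151)(0.130)² = 1.276 kg·m²; I_B = (305)(0.0666)² = 1.353 kg·m².
Taking A's sense as positive: L = (1.276)(54.2) = 69.16 kg·m²·rad/s.
Combined I = 1.276 + 1.353 = 2.629 kg·m².
ω_f = L / I = 69.16 / 2.629 = 26.31 rad/s.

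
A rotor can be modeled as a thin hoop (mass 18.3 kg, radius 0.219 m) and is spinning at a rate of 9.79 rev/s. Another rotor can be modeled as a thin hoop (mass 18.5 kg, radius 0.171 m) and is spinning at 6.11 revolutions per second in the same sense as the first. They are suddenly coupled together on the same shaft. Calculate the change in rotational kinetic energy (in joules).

ΔKE ≈ -89.5 J

The coupling torques are internal; angular momentum about the shared axis is conserved.
Moments of inertia: I_A = (18.3)(0.219)² = 0.8777 kg·m²; I_B = (18.5)(0.171)² = 0.5410 kg·m².
Taking A's sense as positive: L = (0.8777)(9.79) + (0.5410)(6.11) = 11.90 kg·m²·rev/s.
Combined I = 0.8777 + 0.5410 = 1.419 kg·m².
ω_f = L / I = 11.90 / 1.419 = 8.387 rev/s.
KE_i = ½ΣIω² = 2059 J; KE_f = ½(1.419)(52.70)² = 1970 J.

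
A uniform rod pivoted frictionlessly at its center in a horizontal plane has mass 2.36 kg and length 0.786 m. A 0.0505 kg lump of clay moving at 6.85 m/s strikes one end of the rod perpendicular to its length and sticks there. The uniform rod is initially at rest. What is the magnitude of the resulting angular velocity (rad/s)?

About the pivot the impulsive forces during the collision are internal, so angular momentum about that axis is conserved.
I_p = (1/12)(2.36)(0.786)² = 0.1215 kg·m². Taking the sense of the lump of clay's angular momentum as positive, L_{lump} = m v R = (0.0505)(6.85)(0.786/2) = 0.1359 kg·m²/s.
L_i = 0 + 0.1359 = 0.1359 kg·m²/s.
After sticking, I_f = I_p + m R² = 0.1215 + (0.0505)(0.786/2)² = 0.1293 kg·m².
ω_f = L_i / I_f = 0.1359 / 0.1293 = 1.051 rad/s.

|ω_f| ≈ 1.05 rad/s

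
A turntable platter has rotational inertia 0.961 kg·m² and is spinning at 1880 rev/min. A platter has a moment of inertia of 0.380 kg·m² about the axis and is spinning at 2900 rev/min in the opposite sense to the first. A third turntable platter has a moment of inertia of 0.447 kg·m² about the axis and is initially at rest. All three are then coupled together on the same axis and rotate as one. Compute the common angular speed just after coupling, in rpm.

|ω_f| ≈ 394 rpm

The coupling torques are internal; angular momentum about the shared axis is conserved.
Taking A's sense as positive: L = (0.9610)(1880) − (0.3800)(2900) = 704.7 kg·m²·rpm.
Combined I = 0.9610 + 0.3800 + 0.4470 = 1.788 kg·m².
ω_f = L / I = 704.7 / 1.788 = 394.1 rpm.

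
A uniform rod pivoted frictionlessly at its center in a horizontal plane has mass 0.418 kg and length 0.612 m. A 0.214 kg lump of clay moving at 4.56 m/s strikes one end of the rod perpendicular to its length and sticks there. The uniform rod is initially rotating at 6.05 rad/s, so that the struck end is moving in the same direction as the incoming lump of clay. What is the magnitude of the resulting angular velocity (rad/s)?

About the pivot the impulsive forces during the collision are internal, so angular momentum about that axis is conserved.
I_p = (1/12)(0.418)(0.612)² = 0.01305 kg·m². Taking the sense of the lump of clay's angular momentum as positive, L_{lump} = m v R = (0.214)(4.56)(0.612/2) = 0.2986 kg·m²/s.
L_i = +I_p ω_p + m v R = +(0.01305)(6.05) + 0.2986 = 0.3775 kg·m²/s.
After sticking, I_f = I_p + m R² = 0.01305 + (0.214)(0.612/2)² = 0.03308 kg·m².
ω_f = L_i / I_f = 0.3775 / 0.03308 = 11.41 rad/s.

|ω_f| ≈ 11.4 rad/s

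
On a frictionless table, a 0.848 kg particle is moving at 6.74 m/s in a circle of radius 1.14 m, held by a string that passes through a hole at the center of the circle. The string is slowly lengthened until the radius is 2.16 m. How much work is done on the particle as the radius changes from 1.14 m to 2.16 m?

The only horizontal force on the mass is along the cord (radial), so it exerts no torque about the hole and angular momentum m v r is conserved.
v₂ = v₁ r₁ / r₂ = (6.74)(1.14) / (2.16) = 3.557 m/s.
W = ΔKE = ½m(v₂² − v₁²) = -13.90 J.

W ≈ -13.9 J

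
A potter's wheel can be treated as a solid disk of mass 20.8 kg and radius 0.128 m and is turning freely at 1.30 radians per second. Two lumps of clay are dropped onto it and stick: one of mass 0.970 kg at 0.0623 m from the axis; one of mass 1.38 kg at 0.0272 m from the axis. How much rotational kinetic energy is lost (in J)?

energy lost ≈ 0.00393 J

The added mass arrives with no angular momentum about the axis, and any external torque about the axis is negligible, so the system's angular momentum is conserved.
I_p = ½(20.8)(0.128)² = 0.1704 kg·m².
Added inertia Σmr² = (0.970)(0.0623)² + (1.38)(0.0272)² = 0.004786 kg·m²; I_f = 0.1704 + 0.004786 = 0.1752 kg·m².
ω_f = I_p ω_i / I_f = (0.1704)(1.30) / 0.1752 = 1.264 rad/s.
KE_i = ½(0.1704)(1.300 rad/s)² = 0.1440 J; KE_f = ½(0.1752)(1.264)² = 0.1400 J.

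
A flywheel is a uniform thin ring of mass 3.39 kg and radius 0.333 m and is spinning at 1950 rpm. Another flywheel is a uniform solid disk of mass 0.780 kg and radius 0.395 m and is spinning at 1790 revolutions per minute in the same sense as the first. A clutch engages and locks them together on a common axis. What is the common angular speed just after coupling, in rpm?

|ω_f| ≈ 1930 rpm

No external torque acts about the common axis, so total angular momentum is conserved.
Moments of inertia: I_A = (3.39)(0.333)² = 0.3759 kg·m²; I_B = ½(0.780)(0.395)² = 0.06085 kg·m².
Taking A's sense as positive: L = (0.3759)(1950) + (0.06085)(1790) = 842.0 kg·m²·rpm.
Combined I = 0.3759 + 0.06085 = 0.4368 kg·m².
ω_f = L / I = 842.0 / 0.4368 = 1928 rpm.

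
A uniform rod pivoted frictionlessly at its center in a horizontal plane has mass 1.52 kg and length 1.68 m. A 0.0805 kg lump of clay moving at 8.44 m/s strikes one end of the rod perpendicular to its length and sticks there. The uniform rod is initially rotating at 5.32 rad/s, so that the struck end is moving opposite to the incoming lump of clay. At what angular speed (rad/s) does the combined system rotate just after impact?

The axle reaction passes through the pivot and exerts no torque about it; angular momentum about the pivot is conserved through the impact.
I_p = (1/12)(1.52)(1.68)² = 0.3575 kg·m². Taking the sense of the lump of clay's angular momentum as positive, L_{lump} = m v R = (0.0805)(8.44)(1.68/2) = 0.5707 kg·m²/s.
L_i = −I_p ω_p + m v R = −(0.3575)(5.32) + 0.5707 = -1.331 kg·m²/s.
After sticking, I_f = I_p + m R² = 0.3575 + (0.0805)(1.68/2)² = 0.4143 kg·m².
ω_f = L_i / I_f = -1.331 / 0.4143 = -3.213 rad/s.

|ω_f| ≈ 3.21 rad/s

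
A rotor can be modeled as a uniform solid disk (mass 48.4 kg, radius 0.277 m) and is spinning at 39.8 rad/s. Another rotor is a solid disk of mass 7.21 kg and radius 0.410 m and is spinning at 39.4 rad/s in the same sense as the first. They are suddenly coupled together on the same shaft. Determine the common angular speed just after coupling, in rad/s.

No external torque acts about the common axis, so total angular momentum is conserved.
Moments of inertia: I_A = ½(48.4)(0.277)² = 1.857 kg·m²; I_B = ½(7.21)(0.410)² = 0.6060 kg·m².
Taking A's sense as positive: L = (1.857)(39.8) + (0.6060)(39.4) = 97.78 kg·m²·rad/s.
Combined I = 1.857 + 0.6060 = 2.463 kg·m².
ω_f = L / I = 97.78 / 2.463 = 39.70 rad/s.

|ω_f| ≈ 39.7 rad/s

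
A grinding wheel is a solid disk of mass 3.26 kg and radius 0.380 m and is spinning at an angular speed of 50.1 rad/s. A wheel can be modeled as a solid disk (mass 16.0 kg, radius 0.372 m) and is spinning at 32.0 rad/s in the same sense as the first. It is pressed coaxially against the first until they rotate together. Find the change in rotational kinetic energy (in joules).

No external torque acts about the common axis, so total angular momentum is conserved.
Moments of inertia: I_A = ½(3.26)(0.380)² = 0.2354 kg·m²; I_B = ½(16.0)(0.372)² = 1.107 kg·m².
Taking A's sense as positive: L = (0.2354)(50.1) + (1.107)(32.0) = 47.22 kg·m²·rad/s.
Combined I = 0.2354 + 1.107 = 1.342 kg·m².
ω_f = L / I = 47.22 / 1.342 = 35.17 rad/s.
KE_i = ½ΣIω² = 862.2 J; KE_f = ½(1.342)(35.17)² = 830.4 J.

ΔKE ≈ -31.8 J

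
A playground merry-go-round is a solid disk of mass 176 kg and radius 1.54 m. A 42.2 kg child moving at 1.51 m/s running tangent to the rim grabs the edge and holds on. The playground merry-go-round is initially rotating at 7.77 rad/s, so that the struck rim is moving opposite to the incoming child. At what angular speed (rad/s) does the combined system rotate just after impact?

|ω_f| ≈ 4.93 rad/s

The axle reaction passes through the axle and exerts no torque about it; angular momentum about the axle is conserved through the impact.
I_p = ½(176)(1.54)² = 208.7 kg·m². Taking the sense of the child's angular momentum as positive, L_{child} = m v R = (42.2)(1.51)(1.54) = 98.13 kg·m²/s.
L_i = −I_p ω_p + m v R = −(208.7)(7.77) + 98.13 = -1523 kg·m²/s.
After sticking, I_f = I_p + m R² = 208.7 + (42.2)(1.54)² = 308.8 kg·m².
ω_f = L_i / I_f = -1523 / 308.8 = -4.934 rad/s.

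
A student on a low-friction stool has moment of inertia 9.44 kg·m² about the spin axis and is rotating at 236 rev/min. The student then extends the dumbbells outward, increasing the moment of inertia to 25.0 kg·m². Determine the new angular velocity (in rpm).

ω₂ ≈ 89.1 rpm

No external torque acts about the spin axis, so angular momentum is conserved.
ω₂ = I₁ω₁ / I₂ = (9.440)(236 rpm) / (25.00) = 89.11 rpm.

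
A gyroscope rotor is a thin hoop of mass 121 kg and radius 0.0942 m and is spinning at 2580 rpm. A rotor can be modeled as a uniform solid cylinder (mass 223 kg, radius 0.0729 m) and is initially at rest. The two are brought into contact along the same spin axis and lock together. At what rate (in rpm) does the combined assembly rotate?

|ω_f| ≈ 1660 rpm

No external torque acts about the common axis, so total angular momentum is conserved.
Moments of inertia: I_A = (121)(0.0942)² = 1.074 kg·m²; I_B = ½(223)(0.0729)² = 0.5926 kg·m².
Taking A's sense as positive: L = (1.074)(2580) = 2770 kg·m²·rpm.
Combined I = 1.074 + 0.5926 = 1.666 kg·m².
ω_f = L / I = 2770 / 1.666 = 1663 rpm.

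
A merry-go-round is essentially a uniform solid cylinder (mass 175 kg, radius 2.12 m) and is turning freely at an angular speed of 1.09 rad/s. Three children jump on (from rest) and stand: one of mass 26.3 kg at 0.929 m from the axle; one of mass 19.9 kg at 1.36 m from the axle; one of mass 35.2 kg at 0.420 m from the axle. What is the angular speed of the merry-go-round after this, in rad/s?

ω_f ≈ 0.934 rad/s

No external torque acts about the axle; L_before = L_after.
I_p = ½(175)(2.12)² = 393.3 kg·m².
Added inertia Σmr² = (26.3)(0.929)² + (19.9)(1.36)² + (35.2)(0.420)² = 65.71 kg·m²; I_f = 393.3 + 65.71 = 459.0 kg·m².
ω_f = I_p ω_i / I_f = (393.3)(1.09) / 459.0 = 0.9339 rad/s.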